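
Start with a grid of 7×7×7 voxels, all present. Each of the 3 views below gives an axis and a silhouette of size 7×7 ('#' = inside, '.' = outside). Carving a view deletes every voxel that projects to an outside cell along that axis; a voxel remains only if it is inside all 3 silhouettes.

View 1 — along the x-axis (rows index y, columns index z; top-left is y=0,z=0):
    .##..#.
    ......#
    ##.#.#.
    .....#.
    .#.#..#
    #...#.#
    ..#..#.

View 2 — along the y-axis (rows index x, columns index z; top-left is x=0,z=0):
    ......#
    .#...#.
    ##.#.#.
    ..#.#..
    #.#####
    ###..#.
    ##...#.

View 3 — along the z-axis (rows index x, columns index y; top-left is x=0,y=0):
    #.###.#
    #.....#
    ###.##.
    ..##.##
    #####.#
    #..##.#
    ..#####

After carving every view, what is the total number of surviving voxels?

voxel count = 40

full grid |V| = 343
carve view 1 (along x, YZ-mask fill 17/49): 119 voxels remain
carve view 2 (along y, XZ-mask fill 22/49): 58 voxels remain
carve view 3 (along z, XY-mask fill 31/49): 40 voxels remain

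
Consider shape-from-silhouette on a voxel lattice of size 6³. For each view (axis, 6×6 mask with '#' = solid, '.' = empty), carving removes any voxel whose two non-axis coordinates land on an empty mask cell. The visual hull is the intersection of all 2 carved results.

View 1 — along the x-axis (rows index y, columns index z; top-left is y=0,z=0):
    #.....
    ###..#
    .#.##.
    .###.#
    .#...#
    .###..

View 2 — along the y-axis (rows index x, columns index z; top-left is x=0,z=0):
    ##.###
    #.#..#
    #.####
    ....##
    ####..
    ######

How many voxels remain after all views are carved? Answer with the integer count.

68 voxels

initial block: 6^3 = 216
V1 x: intersect with YZ mask (17 set) -- 102 left
V2 y: intersect with XZ mask (25 set) -- 68 left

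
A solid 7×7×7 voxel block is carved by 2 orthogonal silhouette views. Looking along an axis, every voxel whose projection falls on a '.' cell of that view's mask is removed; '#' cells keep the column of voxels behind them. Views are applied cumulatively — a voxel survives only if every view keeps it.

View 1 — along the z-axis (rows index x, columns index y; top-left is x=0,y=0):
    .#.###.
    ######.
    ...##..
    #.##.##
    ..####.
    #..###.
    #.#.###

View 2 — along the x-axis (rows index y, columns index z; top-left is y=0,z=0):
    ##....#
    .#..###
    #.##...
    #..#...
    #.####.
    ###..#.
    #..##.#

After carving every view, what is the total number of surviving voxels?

initial block: 7^3 = 343
after view 1 [z-axis, 30 of 49 cells solid] → remaining = 210
after view 2 [x-axis, 25 of 49 cells solid] → remaining = 106

remaining voxels: 106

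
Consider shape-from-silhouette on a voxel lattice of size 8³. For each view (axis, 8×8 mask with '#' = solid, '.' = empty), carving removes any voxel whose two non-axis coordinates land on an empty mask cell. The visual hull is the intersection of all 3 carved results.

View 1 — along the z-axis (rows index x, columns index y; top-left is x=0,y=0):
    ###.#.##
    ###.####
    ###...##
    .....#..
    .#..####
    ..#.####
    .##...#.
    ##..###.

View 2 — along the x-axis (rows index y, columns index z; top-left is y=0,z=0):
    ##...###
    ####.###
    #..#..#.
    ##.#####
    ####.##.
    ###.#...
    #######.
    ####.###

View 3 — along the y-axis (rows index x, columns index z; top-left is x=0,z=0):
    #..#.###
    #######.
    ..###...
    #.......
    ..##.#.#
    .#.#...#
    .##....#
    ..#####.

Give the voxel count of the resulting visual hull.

initial block: 8^3 = 512
after view 1 [z-axis, 37 of 64 cells solid] → remaining = 296
after view 2 [x-axis, 46 of 64 cells solid] → remaining = 211
after view 3 [y-axis, 31 of 64 cells solid] → remaining = 116

remaining voxels: 116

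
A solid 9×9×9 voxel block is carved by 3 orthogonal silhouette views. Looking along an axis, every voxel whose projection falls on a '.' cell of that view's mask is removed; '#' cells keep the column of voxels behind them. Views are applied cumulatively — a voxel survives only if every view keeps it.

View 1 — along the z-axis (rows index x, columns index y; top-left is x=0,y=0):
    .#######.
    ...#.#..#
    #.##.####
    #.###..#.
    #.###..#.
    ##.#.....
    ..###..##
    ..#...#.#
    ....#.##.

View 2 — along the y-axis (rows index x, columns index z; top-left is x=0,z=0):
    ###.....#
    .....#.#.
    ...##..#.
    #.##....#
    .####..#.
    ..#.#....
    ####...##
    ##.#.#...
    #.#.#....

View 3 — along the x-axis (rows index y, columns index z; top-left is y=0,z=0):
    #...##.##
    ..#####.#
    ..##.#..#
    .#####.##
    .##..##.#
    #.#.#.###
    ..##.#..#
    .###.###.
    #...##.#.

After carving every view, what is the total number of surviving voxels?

before carving: 729 voxels (9×9×9)
step 1: project along z, AND mask (41/81) → |grid| = 369
step 2: project along y, AND mask (33/81) → |grid| = 157
step 3: project along x, AND mask (47/81) → |grid| = 93

voxel count = 93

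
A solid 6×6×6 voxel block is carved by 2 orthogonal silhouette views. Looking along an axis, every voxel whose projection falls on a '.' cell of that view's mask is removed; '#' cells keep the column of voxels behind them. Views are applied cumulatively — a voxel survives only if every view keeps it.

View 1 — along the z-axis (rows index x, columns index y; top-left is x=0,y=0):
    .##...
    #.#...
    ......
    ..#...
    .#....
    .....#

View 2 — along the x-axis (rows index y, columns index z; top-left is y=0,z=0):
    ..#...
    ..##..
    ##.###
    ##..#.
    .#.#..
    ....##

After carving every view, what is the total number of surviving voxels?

|visual hull| = 22

before carving: 216 voxels (6×6×6)
[1] z-view keeps 7 columns → grid now 42
[2] x-view keeps 15 columns → grid now 22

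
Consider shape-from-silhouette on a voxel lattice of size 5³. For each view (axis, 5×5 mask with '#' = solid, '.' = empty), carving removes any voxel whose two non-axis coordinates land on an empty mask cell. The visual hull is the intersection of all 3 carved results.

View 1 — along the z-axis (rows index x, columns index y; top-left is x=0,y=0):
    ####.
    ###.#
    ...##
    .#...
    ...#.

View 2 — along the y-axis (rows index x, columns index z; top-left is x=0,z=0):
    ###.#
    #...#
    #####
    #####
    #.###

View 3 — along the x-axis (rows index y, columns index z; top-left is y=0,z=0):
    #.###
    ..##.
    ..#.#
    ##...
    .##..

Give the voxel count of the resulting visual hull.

start: 5×5×5 = 125 voxels
step 1: project along z, AND mask (12/25) → |grid| = 60
step 2: project along y, AND mask (20/25) → |grid| = 43
step 3: project along x, AND mask (12/25) → |grid| = 18

18 voxels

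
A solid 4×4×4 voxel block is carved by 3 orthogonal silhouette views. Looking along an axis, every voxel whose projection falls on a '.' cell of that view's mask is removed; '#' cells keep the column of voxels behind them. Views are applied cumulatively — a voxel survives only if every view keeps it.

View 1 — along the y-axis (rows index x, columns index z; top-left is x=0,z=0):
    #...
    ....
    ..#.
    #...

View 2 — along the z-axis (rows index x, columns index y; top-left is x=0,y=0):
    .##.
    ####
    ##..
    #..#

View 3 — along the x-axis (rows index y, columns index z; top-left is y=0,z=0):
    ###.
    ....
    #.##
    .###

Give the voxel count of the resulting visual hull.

remaining voxels: 3

full grid |V| = 64
step 1: project along y, AND mask (3/16) → |grid| = 12
step 2: project along z, AND mask (10/16) → |grid| = 6
step 3: project along x, AND mask (9/16) → |grid| = 3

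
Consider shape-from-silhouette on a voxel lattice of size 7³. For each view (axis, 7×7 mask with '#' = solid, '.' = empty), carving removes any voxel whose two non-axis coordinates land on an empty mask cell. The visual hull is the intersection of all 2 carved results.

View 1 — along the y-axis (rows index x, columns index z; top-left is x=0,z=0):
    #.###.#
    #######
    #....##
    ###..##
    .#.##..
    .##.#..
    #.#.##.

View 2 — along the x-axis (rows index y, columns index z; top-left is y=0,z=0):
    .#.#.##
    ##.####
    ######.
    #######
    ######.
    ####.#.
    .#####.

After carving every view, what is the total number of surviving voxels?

initial block: 7^3 = 343
V1 y: intersect with XZ mask (30 set) -- 210 left
V2 x: intersect with YZ mask (39 set) -- 164 left

164 voxels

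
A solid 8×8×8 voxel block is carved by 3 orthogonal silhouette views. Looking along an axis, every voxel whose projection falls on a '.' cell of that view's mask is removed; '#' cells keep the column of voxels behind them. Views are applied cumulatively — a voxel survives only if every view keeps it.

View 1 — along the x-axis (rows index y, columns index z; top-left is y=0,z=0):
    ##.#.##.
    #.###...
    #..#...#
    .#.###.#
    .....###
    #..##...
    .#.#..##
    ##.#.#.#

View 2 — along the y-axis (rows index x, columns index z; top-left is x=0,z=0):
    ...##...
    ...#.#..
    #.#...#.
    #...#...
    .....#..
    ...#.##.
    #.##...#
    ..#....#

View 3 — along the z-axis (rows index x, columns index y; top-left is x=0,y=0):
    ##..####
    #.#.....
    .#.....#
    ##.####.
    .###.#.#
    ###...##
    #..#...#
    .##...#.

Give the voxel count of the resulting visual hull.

initial block: 8^3 = 512
carve view 1 (along x, YZ-mask fill 32/64): 256 voxels remain
carve view 2 (along y, XZ-mask fill 19/64): 80 voxels remain
carve view 3 (along z, XY-mask fill 32/64): 40 voxels remain

voxel count = 40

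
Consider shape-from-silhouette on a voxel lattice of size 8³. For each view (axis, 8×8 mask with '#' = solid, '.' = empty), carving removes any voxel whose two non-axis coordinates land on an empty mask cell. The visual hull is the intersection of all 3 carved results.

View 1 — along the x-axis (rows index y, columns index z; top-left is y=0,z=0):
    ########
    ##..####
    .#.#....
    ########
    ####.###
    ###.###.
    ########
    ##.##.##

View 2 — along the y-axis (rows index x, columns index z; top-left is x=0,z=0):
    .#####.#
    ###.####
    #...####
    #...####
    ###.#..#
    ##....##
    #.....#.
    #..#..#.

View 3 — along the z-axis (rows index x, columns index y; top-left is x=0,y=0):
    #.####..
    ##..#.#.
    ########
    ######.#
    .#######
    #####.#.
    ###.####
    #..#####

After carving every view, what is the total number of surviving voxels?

full grid |V| = 512
  1. axis=0 (YZ plane), |mask|=51  ⇒  voxels=408
  2. axis=1 (XZ plane), |mask|=37  ⇒  voxels=240
  3. axis=2 (XY plane), |mask|=50  ⇒  voxels=185

voxel count = 185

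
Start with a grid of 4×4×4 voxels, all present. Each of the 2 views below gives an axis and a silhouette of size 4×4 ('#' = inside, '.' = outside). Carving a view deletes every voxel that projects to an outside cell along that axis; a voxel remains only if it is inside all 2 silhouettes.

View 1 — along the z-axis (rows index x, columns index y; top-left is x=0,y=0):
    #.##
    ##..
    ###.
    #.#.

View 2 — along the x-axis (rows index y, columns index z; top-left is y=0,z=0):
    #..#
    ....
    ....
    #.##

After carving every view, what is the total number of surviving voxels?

voxel count = 11

before carving: 64 voxels (4×4×4)
V1 z: intersect with XY mask (10 set) -- 40 left
V2 x: intersect with YZ mask (5 set) -- 11 left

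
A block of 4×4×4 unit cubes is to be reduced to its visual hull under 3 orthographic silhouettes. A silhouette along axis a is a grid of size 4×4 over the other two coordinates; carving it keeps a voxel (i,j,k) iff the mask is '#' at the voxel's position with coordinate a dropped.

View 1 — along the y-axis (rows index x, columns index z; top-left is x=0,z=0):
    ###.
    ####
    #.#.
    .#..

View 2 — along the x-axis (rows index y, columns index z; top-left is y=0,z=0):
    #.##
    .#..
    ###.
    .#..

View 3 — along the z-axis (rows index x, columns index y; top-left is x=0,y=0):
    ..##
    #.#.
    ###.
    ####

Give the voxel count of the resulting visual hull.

full grid |V| = 64
V1 y: intersect with XZ mask (10 set) -- 40 left
V2 x: intersect with YZ mask (8 set) -- 22 left
V3 z: intersect with XY mask (11 set) -- 17 left

|visual hull| = 17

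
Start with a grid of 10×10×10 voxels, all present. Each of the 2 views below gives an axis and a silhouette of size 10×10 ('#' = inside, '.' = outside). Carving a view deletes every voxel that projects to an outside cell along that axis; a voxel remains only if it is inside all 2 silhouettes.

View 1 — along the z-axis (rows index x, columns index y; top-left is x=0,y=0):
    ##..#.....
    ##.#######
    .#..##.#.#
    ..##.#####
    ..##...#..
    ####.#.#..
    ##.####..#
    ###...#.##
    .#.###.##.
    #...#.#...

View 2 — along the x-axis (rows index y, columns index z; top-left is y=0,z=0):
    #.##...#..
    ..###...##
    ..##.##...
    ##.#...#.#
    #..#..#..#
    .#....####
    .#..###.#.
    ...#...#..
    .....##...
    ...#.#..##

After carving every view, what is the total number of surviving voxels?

full grid |V| = 1000
V1 z: intersect with XY mask (55 set) -- 550 left
V2 x: intersect with YZ mask (40 set) -- 224 left

224 voxels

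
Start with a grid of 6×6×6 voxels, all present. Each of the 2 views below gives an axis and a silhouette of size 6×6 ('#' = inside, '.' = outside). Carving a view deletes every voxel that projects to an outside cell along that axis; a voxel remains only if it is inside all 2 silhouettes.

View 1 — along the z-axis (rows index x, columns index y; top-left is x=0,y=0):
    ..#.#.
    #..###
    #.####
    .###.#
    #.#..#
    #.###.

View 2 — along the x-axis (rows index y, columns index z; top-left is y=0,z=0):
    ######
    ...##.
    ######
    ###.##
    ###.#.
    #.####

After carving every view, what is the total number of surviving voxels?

voxel count = 112

before carving: 216 voxels (6×6×6)
V1 z: intersect with XY mask (22 set) -- 132 left
V2 x: intersect with YZ mask (28 set) -- 112 left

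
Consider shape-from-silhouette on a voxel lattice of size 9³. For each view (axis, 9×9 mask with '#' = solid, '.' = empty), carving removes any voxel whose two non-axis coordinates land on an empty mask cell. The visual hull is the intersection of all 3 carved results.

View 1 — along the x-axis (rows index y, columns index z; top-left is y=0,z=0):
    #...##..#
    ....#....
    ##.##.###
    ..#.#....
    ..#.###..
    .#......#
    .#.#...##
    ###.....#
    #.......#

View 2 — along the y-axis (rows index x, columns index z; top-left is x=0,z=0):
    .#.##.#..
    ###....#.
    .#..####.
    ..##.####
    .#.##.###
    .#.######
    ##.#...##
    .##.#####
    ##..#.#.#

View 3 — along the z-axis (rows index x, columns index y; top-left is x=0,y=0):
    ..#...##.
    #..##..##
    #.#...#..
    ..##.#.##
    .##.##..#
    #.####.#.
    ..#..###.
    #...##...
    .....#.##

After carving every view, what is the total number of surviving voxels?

|visual hull| = 90

start: 9×9×9 = 729 voxels
carve view 1 (along x, YZ-mask fill 30/81): 270 voxels remain
carve view 2 (along y, XZ-mask fill 49/81): 165 voxels remain
carve view 3 (along z, XY-mask fill 37/81): 90 voxels remain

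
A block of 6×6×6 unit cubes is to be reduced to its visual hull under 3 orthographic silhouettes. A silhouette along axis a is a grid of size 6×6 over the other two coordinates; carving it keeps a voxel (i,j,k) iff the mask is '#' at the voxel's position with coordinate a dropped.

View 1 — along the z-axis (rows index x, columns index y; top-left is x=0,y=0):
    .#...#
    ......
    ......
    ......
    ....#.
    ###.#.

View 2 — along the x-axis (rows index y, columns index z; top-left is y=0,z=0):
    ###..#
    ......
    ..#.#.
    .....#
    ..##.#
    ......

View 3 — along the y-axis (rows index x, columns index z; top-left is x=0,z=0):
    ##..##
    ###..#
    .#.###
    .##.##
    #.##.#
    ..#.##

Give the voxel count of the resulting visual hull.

initial block: 6^3 = 216
after view 1 [z-axis, 7 of 36 cells solid] → remaining = 42
after view 2 [x-axis, 10 of 36 cells solid] → remaining = 12
after view 3 [y-axis, 23 of 36 cells solid] → remaining = 9

voxel count = 9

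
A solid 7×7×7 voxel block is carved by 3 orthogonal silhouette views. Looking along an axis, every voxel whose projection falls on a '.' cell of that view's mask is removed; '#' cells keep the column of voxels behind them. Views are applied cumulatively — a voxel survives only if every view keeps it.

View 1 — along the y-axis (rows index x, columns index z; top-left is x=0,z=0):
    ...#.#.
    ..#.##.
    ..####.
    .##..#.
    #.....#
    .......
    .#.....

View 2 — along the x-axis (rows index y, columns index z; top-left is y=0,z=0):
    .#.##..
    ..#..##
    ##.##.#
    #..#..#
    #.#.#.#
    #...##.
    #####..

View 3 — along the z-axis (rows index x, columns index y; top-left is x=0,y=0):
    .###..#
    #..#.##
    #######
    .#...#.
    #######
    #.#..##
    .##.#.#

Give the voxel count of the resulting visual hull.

37 voxels

start: 7×7×7 = 343 voxels
carve view 1 (along y, XZ-mask fill 15/49): 105 voxels remain
carve view 2 (along x, YZ-mask fill 26/49): 50 voxels remain
carve view 3 (along z, XY-mask fill 32/49): 37 voxels remain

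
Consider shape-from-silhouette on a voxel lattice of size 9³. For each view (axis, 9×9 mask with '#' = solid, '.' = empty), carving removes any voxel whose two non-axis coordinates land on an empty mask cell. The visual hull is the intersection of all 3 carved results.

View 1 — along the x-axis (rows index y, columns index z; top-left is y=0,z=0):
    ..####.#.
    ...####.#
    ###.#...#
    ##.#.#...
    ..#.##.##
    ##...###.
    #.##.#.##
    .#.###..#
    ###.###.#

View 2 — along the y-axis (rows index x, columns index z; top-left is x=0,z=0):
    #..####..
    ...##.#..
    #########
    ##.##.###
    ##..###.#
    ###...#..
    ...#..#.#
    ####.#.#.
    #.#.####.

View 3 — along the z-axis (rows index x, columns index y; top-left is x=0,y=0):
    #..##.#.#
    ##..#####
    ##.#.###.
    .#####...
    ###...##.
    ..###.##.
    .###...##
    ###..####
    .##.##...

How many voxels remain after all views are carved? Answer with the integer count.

149 voxels

full grid |V| = 729
step 1: project along x, AND mask (47/81) → |grid| = 423
step 2: project along y, AND mask (49/81) → |grid| = 250
step 3: project along z, AND mask (49/81) → |grid| = 149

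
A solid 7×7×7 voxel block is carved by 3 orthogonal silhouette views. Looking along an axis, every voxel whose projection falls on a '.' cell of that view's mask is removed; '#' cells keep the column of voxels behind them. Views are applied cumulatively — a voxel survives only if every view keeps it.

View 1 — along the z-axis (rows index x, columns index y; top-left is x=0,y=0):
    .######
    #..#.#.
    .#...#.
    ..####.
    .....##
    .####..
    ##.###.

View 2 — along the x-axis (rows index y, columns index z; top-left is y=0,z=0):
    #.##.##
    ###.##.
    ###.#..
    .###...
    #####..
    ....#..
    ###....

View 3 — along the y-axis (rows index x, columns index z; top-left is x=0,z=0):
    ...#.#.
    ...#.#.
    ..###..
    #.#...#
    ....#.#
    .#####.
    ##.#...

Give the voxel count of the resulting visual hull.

38 voxels

initial block: 7^3 = 343
V1 z: intersect with XY mask (26 set) -- 182 left
V2 x: intersect with YZ mask (26 set) -- 89 left
V3 y: intersect with XZ mask (20 set) -- 38 left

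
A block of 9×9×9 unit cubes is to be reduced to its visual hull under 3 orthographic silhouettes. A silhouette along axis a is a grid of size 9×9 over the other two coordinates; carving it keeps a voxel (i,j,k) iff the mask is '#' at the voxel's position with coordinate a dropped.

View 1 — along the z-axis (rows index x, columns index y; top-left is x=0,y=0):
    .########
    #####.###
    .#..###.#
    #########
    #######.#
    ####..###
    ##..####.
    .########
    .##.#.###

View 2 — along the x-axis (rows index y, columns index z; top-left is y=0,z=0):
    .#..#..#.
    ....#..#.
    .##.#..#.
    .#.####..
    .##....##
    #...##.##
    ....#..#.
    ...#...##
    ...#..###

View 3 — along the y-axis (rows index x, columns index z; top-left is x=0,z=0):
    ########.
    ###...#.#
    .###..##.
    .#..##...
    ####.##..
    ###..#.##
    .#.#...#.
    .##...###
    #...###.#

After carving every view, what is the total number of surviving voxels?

before carving: 729 voxels (9×9×9)
  1. axis=2 (XY plane), |mask|=65  ⇒  voxels=585
  2. axis=0 (YZ plane), |mask|=32  ⇒  voxels=224
  3. axis=1 (XZ plane), |mask|=46  ⇒  voxels=117

|visual hull| = 117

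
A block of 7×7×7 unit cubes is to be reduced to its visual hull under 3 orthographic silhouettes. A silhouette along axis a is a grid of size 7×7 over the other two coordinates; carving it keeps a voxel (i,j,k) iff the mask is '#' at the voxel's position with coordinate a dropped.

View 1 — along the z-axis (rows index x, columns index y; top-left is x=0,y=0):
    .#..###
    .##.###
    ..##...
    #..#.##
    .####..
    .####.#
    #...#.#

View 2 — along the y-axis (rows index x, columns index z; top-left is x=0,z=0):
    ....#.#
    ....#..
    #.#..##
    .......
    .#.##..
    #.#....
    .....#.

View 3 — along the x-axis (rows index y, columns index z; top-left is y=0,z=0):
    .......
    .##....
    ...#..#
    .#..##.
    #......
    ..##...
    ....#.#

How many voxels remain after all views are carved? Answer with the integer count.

voxel count = 11

before carving: 343 voxels (7×7×7)
step 1: project along z, AND mask (27/49) → |grid| = 189
step 2: project along y, AND mask (13/49) → |grid| = 46
step 3: project along x, AND mask (12/49) → |grid| = 11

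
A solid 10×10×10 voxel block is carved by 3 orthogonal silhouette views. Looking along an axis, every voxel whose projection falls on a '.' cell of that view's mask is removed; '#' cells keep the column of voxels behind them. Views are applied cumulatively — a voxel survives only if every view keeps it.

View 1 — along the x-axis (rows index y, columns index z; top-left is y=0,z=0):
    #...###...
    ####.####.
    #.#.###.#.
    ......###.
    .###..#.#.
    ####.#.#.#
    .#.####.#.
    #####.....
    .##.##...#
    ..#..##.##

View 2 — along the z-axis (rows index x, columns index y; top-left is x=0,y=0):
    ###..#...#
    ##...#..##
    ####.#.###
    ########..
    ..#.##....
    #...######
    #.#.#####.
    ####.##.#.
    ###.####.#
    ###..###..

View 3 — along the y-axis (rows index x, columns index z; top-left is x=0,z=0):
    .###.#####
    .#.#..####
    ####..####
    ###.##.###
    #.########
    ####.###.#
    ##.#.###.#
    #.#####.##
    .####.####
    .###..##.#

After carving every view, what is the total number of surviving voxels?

262 voxels

start: 10×10×10 = 1000 voxels
  1. axis=0 (YZ plane), |mask|=54  ⇒  voxels=540
  2. axis=2 (XY plane), |mask|=64  ⇒  voxels=360
  3. axis=1 (XZ plane), |mask|=76  ⇒  voxels=262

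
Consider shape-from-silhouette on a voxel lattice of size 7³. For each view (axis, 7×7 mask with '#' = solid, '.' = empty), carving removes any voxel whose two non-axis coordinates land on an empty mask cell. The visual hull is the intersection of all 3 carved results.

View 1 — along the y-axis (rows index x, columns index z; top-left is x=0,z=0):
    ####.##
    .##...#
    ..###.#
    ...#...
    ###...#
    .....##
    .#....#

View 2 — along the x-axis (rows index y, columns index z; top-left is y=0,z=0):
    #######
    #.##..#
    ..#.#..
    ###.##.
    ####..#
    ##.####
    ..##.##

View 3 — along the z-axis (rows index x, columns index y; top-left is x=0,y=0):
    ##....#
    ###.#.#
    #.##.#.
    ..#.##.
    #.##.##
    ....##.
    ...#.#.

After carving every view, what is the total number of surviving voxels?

|visual hull| = 57

before carving: 343 voxels (7×7×7)
V1 y: intersect with XZ mask (22 set) -- 154 left
V2 x: intersect with YZ mask (33 set) -- 107 left
V3 z: intersect with XY mask (24 set) -- 57 left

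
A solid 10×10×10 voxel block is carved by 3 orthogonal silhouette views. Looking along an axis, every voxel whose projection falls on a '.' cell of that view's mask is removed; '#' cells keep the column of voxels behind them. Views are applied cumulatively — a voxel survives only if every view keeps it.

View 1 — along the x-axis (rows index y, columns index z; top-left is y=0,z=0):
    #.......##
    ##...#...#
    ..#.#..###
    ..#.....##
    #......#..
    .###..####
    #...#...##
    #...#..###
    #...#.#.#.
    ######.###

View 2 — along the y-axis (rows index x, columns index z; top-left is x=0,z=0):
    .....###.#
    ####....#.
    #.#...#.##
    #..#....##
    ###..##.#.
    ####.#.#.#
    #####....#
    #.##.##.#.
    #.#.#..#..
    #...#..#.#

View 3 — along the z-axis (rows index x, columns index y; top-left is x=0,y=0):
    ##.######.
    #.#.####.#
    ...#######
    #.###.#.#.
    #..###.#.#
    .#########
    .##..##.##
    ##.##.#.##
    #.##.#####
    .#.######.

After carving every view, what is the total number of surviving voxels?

|visual hull| = 181

full grid |V| = 1000
  1. axis=0 (YZ plane), |mask|=46  ⇒  voxels=460
  2. axis=1 (XZ plane), |mask|=51  ⇒  voxels=252
  3. axis=2 (XY plane), |mask|=71  ⇒  voxels=181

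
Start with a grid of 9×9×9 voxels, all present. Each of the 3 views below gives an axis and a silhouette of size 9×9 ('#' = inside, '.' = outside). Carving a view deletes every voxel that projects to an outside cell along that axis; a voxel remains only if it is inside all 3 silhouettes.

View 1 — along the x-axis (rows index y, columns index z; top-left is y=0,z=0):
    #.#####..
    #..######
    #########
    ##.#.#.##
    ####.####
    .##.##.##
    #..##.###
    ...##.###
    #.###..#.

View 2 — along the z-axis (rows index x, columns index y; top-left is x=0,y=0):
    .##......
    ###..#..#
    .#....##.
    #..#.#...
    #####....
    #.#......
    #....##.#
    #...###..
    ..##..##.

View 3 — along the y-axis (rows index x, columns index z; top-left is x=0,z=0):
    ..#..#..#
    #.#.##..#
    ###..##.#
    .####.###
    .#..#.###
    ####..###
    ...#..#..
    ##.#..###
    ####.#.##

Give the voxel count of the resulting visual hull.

voxel count = 118

start: 9×9×9 = 729 voxels
carve view 1 (along x, YZ-mask fill 58/81): 522 voxels remain
carve view 2 (along z, XY-mask fill 32/81): 211 voxels remain
carve view 3 (along y, XZ-mask fill 48/81): 118 voxels remain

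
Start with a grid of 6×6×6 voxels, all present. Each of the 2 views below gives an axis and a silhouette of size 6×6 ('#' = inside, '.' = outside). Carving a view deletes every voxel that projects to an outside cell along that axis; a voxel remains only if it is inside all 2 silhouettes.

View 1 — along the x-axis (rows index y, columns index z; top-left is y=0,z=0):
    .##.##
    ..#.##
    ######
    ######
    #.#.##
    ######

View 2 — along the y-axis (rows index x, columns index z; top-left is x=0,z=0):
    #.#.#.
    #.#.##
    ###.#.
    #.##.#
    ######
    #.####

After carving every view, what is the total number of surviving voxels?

initial block: 6^3 = 216
  1. axis=0 (YZ plane), |mask|=29  ⇒  voxels=174
  2. axis=1 (XZ plane), |mask|=26  ⇒  voxels=131

voxel count = 131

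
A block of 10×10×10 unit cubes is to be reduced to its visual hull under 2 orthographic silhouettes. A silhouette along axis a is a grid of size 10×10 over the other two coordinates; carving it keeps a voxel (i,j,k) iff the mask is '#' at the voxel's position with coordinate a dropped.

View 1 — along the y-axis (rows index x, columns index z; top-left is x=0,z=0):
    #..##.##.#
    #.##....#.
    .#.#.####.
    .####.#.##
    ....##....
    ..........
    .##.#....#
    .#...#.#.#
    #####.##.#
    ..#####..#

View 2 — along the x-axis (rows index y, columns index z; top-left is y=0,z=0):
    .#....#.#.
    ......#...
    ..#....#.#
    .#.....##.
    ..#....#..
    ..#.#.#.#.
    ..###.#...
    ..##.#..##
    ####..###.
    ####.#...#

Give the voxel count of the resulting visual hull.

voxel count = 179

full grid |V| = 1000
step 1: project along y, AND mask (47/100) → |grid| = 470
step 2: project along x, AND mask (38/100) → |grid| = 179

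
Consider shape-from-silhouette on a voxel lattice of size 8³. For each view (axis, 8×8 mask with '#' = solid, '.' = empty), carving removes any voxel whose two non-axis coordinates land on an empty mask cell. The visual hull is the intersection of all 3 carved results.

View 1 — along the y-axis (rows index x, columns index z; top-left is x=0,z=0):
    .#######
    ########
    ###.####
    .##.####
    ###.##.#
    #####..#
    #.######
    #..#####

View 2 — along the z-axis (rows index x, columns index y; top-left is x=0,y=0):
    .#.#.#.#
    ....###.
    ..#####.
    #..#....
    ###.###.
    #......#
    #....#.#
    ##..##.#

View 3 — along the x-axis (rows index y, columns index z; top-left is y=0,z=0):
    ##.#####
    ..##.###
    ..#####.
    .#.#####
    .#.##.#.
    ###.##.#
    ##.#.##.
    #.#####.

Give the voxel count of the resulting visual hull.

voxel count = 138

initial block: 8^3 = 512
V1 y: intersect with XZ mask (53 set) -- 424 left
V2 z: intersect with XY mask (30 set) -- 198 left
V3 x: intersect with YZ mask (44 set) -- 138 left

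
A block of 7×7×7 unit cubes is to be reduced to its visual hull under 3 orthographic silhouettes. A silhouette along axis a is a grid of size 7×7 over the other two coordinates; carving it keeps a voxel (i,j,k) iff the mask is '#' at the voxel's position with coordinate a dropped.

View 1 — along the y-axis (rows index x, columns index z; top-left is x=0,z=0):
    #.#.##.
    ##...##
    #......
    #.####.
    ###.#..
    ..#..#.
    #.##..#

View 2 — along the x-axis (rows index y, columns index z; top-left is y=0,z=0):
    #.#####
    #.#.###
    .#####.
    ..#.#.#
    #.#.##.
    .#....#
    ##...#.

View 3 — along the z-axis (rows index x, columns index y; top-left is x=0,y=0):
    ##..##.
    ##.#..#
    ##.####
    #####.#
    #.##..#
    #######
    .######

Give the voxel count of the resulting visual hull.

full grid |V| = 343
V1 y: intersect with XZ mask (24 set) -- 168 left
V2 x: intersect with YZ mask (28 set) -- 102 left
V3 z: intersect with XY mask (37 set) -- 78 left

remaining voxels: 78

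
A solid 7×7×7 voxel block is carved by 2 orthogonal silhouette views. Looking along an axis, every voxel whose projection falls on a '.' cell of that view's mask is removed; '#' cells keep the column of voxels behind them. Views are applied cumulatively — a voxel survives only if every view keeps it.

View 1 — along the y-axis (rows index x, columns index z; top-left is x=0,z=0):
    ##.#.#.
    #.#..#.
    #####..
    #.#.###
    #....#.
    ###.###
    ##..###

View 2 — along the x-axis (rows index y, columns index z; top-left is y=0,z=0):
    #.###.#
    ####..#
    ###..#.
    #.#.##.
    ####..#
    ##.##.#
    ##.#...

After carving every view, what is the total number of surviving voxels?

135 voxels

start: 7×7×7 = 343 voxels
step 1: project along y, AND mask (30/49) → |grid| = 210
step 2: project along x, AND mask (31/49) → |grid| = 135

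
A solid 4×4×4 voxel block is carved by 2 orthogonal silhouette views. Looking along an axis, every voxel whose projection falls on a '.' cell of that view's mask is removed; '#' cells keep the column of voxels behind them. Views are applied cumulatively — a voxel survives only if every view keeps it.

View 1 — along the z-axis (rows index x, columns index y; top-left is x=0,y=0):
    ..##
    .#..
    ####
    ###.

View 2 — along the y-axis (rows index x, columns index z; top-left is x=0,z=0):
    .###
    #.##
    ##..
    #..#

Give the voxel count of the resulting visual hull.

before carving: 64 voxels (4×4×4)
V1 z: intersect with XY mask (10 set) -- 40 left
V2 y: intersect with XZ mask (10 set) -- 23 left

|visual hull| = 23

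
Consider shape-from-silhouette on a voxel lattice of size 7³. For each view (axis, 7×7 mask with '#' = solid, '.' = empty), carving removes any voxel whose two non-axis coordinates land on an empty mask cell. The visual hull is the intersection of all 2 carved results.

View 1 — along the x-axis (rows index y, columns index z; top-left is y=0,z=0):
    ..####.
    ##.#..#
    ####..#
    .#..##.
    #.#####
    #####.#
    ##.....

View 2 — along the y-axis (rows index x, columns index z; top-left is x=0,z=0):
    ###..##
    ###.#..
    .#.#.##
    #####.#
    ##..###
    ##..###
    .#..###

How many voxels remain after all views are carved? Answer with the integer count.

voxel count = 141

full grid |V| = 343
carve view 1 (along x, YZ-mask fill 30/49): 210 voxels remain
carve view 2 (along y, XZ-mask fill 33/49): 141 voxels remain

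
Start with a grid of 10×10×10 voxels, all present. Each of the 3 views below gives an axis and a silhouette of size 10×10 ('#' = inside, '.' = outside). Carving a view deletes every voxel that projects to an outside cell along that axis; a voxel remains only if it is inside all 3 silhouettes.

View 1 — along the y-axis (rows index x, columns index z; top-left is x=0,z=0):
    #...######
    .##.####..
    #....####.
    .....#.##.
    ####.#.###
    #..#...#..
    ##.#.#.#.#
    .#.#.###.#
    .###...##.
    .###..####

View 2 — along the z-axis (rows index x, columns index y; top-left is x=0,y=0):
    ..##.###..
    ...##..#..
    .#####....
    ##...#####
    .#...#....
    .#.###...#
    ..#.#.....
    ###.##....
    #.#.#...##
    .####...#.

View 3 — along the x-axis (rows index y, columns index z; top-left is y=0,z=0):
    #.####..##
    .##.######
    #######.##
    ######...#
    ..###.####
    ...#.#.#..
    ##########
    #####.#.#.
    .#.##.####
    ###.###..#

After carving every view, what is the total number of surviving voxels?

voxel count = 154

before carving: 1000 voxels (10×10×10)
[1] y-view keeps 56 columns → grid now 560
[2] z-view keeps 44 columns → grid now 232
[3] x-view keeps 72 columns → grid now 154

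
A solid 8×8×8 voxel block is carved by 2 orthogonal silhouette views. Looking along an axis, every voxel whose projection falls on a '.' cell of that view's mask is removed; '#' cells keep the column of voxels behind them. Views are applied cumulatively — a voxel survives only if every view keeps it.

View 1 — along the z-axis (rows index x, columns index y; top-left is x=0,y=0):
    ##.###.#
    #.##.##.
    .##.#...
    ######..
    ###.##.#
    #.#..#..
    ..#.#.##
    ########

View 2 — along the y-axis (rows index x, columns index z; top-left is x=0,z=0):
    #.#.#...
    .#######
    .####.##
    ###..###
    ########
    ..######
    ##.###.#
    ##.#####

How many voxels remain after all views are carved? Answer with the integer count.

remaining voxels: 253

start: 8×8×8 = 512 voxels
carve view 1 (along z, XY-mask fill 41/64): 328 voxels remain
carve view 2 (along y, XZ-mask fill 49/64): 253 voxels remain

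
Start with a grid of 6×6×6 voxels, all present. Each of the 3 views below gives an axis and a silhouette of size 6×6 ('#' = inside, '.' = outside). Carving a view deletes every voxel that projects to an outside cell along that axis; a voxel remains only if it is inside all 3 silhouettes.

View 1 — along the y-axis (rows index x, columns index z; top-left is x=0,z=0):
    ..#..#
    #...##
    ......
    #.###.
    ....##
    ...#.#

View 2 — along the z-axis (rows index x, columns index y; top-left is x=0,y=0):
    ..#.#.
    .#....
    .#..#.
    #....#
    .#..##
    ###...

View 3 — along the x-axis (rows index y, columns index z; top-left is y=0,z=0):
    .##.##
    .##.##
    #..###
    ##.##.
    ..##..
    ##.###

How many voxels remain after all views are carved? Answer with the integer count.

start: 6×6×6 = 216 voxels
V1 y: intersect with XZ mask (13 set) -- 78 left
V2 z: intersect with XY mask (13 set) -- 27 left
V3 x: intersect with YZ mask (23 set) -- 17 left

voxel count = 17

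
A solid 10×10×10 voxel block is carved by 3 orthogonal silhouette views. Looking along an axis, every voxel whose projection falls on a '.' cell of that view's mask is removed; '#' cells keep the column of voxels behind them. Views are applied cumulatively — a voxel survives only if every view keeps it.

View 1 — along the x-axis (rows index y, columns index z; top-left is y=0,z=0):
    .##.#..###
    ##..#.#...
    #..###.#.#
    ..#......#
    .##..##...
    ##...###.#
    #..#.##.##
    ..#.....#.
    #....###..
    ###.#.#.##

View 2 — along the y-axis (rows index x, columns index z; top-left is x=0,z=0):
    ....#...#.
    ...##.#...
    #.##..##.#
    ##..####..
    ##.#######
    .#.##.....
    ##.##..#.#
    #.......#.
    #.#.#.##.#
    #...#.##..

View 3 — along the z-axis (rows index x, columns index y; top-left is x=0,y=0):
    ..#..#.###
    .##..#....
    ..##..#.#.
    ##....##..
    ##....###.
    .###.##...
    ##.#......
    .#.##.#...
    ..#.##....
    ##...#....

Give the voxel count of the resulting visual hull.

before carving: 1000 voxels (10×10×10)
step 1: project along x, AND mask (47/100) → |grid| = 470
step 2: project along y, AND mask (47/100) → |grid| = 220
step 3: project along z, AND mask (39/100) → |grid| = 87

|visual hull| = 87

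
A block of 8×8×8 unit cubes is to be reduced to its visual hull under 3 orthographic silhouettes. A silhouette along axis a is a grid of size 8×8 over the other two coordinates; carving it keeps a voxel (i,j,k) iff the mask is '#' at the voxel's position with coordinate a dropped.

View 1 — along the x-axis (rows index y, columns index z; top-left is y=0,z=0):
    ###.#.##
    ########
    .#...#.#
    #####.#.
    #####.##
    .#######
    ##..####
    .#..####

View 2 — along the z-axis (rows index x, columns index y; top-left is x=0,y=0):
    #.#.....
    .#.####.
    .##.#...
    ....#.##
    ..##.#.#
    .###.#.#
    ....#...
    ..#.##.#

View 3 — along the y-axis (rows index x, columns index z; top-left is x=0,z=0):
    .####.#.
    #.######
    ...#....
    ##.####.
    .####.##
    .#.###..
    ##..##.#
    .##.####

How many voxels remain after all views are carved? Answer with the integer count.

start: 8×8×8 = 512 voxels
[1] x-view keeps 48 columns → grid now 384
[2] z-view keeps 27 columns → grid now 158
[3] y-view keeps 40 columns → grid now 106

voxel count = 106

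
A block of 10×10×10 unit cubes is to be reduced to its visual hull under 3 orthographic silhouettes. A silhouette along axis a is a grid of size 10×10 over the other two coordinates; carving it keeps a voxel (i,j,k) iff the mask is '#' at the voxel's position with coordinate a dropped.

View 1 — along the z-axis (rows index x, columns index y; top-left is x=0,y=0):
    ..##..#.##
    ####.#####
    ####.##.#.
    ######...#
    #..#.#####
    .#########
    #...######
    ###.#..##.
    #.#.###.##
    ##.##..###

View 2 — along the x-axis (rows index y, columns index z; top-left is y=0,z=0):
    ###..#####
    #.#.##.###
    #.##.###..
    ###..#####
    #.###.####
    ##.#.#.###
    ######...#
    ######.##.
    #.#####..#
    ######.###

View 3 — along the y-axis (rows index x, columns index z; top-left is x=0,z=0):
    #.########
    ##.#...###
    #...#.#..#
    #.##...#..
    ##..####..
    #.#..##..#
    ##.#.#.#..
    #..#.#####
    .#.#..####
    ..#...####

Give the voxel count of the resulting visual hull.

voxel count = 306

start: 10×10×10 = 1000 voxels
  1. axis=2 (XY plane), |mask|=71  ⇒  voxels=710
  2. axis=0 (YZ plane), |mask|=75  ⇒  voxels=533
  3. axis=1 (XZ plane), |mask|=57  ⇒  voxels=306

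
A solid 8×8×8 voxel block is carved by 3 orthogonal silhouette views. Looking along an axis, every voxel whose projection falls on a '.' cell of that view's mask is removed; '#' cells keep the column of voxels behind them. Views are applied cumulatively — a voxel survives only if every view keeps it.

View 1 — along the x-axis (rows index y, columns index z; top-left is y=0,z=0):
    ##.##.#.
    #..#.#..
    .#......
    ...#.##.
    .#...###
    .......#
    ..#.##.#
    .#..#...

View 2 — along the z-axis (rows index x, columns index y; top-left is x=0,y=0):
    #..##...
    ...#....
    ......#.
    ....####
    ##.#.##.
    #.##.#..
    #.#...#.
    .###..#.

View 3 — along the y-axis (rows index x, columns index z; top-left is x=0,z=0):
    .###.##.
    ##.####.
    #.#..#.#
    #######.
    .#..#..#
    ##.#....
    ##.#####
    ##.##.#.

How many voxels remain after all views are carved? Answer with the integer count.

remaining voxels: 48

before carving: 512 voxels (8×8×8)
carve view 1 (along x, YZ-mask fill 23/64): 184 voxels remain
carve view 2 (along z, XY-mask fill 25/64): 77 voxels remain
carve view 3 (along y, XZ-mask fill 40/64): 48 voxels remain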